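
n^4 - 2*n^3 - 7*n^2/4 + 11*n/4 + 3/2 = (n - 2)*(n - 3/2)*(n + 1/2)*(n + 1)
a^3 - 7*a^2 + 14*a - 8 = (a - 4)*(a - 2)*(a - 1)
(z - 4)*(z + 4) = z^2 - 16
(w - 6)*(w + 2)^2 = w^3 - 2*w^2 - 20*w - 24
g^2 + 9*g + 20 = (g + 4)*(g + 5)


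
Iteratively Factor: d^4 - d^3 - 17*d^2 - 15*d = (d)*(d^3 - d^2 - 17*d - 15) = d*(d + 1)*(d^2 - 2*d - 15) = d*(d + 1)*(d + 3)*(d - 5)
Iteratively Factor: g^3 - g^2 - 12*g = (g + 3)*(g^2 - 4*g) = g*(g + 3)*(g - 4)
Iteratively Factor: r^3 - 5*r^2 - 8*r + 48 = (r + 3)*(r^2 - 8*r + 16) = (r - 4)*(r + 3)*(r - 4)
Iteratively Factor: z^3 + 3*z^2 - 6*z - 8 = (z + 1)*(z^2 + 2*z - 8) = (z - 2)*(z + 1)*(z + 4)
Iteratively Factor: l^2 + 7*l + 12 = (l + 4)*(l + 3)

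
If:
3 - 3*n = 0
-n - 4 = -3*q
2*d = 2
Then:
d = 1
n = 1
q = 5/3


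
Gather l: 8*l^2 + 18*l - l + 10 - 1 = 8*l^2 + 17*l + 9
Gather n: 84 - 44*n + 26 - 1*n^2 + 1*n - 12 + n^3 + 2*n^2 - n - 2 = n^3 + n^2 - 44*n + 96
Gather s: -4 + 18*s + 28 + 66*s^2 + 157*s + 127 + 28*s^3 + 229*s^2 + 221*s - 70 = 28*s^3 + 295*s^2 + 396*s + 81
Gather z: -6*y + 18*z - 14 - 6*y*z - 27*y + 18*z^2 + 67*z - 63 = -33*y + 18*z^2 + z*(85 - 6*y) - 77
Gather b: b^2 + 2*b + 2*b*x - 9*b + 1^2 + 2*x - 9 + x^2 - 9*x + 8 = b^2 + b*(2*x - 7) + x^2 - 7*x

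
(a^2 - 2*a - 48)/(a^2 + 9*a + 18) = (a - 8)/(a + 3)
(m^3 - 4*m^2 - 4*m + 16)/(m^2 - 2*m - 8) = m - 2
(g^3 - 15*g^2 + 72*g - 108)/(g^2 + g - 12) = (g^2 - 12*g + 36)/(g + 4)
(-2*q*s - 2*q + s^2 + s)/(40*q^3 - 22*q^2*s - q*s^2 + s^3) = (-s - 1)/(20*q^2 - q*s - s^2)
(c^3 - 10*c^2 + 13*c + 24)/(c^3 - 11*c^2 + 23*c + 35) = (c^2 - 11*c + 24)/(c^2 - 12*c + 35)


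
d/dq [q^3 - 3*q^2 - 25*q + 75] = 3*q^2 - 6*q - 25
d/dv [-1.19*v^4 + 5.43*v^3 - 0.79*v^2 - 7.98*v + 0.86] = -4.76*v^3 + 16.29*v^2 - 1.58*v - 7.98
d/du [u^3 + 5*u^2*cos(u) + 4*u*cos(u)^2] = -5*u^2*sin(u) + 3*u^2 - 4*u*sin(2*u) + 10*u*cos(u) + 4*cos(u)^2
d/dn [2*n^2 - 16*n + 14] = 4*n - 16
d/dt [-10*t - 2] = -10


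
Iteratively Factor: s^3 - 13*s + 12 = (s - 3)*(s^2 + 3*s - 4) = (s - 3)*(s - 1)*(s + 4)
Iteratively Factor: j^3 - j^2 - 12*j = (j)*(j^2 - j - 12) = j*(j - 4)*(j + 3)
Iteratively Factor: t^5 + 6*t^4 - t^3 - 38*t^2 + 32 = (t + 1)*(t^4 + 5*t^3 - 6*t^2 - 32*t + 32) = (t + 1)*(t + 4)*(t^3 + t^2 - 10*t + 8) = (t - 2)*(t + 1)*(t + 4)*(t^2 + 3*t - 4) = (t - 2)*(t - 1)*(t + 1)*(t + 4)*(t + 4)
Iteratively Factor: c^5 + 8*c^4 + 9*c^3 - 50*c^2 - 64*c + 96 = (c - 1)*(c^4 + 9*c^3 + 18*c^2 - 32*c - 96) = (c - 2)*(c - 1)*(c^3 + 11*c^2 + 40*c + 48) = (c - 2)*(c - 1)*(c + 4)*(c^2 + 7*c + 12) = (c - 2)*(c - 1)*(c + 4)^2*(c + 3)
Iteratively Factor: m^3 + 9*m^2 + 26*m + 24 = (m + 3)*(m^2 + 6*m + 8) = (m + 3)*(m + 4)*(m + 2)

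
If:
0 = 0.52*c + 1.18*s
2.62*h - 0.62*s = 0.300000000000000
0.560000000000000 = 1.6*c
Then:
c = 0.35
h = 0.08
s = -0.15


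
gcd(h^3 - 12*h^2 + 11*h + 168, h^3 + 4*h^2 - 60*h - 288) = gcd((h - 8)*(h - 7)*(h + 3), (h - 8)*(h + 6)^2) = h - 8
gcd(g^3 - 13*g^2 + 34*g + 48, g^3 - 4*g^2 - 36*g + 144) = g - 6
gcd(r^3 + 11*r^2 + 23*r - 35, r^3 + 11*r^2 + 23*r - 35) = r^3 + 11*r^2 + 23*r - 35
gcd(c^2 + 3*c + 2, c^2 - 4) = c + 2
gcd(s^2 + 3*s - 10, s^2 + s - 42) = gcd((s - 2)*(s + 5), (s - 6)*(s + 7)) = 1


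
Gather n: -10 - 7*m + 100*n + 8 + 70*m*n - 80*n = -7*m + n*(70*m + 20) - 2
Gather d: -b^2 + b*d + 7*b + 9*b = -b^2 + b*d + 16*b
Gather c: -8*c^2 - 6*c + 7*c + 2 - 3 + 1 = -8*c^2 + c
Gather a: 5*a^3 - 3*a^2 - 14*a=5*a^3 - 3*a^2 - 14*a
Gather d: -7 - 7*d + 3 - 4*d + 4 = -11*d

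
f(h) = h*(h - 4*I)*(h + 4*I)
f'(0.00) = 16.00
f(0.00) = 0.00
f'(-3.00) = 43.00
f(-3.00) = -75.00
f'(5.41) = 103.80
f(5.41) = 244.90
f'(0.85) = 18.17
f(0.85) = 14.21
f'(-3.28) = 48.28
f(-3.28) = -87.77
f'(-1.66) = 24.27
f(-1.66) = -31.13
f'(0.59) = 17.04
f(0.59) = 9.65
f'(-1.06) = 19.37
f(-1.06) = -18.15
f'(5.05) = 92.51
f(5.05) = 209.59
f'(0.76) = 17.73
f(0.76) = 12.60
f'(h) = h*(h - 4*I) + h*(h + 4*I) + (h - 4*I)*(h + 4*I) = 3*h^2 + 16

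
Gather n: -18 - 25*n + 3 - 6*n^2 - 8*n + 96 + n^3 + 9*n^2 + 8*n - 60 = n^3 + 3*n^2 - 25*n + 21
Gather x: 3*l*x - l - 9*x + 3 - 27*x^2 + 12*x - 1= -l - 27*x^2 + x*(3*l + 3) + 2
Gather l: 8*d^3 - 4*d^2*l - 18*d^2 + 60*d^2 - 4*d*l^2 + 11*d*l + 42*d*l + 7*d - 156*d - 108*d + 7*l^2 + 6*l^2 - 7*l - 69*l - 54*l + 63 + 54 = 8*d^3 + 42*d^2 - 257*d + l^2*(13 - 4*d) + l*(-4*d^2 + 53*d - 130) + 117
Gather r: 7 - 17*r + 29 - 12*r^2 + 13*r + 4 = -12*r^2 - 4*r + 40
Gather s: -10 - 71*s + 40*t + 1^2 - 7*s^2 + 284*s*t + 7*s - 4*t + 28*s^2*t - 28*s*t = s^2*(28*t - 7) + s*(256*t - 64) + 36*t - 9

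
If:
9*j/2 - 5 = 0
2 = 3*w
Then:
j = 10/9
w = 2/3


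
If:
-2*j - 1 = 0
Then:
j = -1/2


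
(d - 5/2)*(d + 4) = d^2 + 3*d/2 - 10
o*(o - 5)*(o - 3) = o^3 - 8*o^2 + 15*o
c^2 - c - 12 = (c - 4)*(c + 3)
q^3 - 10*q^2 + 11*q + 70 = (q - 7)*(q - 5)*(q + 2)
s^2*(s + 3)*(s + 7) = s^4 + 10*s^3 + 21*s^2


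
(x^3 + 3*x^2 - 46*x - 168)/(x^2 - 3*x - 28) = x + 6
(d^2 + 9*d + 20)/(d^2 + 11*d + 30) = (d + 4)/(d + 6)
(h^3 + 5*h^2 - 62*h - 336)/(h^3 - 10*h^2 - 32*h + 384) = (h + 7)/(h - 8)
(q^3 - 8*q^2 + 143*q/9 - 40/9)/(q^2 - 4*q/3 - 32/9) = (3*q^2 - 16*q + 5)/(3*q + 4)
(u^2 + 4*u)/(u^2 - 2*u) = (u + 4)/(u - 2)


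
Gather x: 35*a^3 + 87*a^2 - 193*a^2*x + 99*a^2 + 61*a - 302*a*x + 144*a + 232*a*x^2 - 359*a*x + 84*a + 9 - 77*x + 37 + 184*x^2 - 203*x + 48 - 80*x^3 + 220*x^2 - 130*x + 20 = 35*a^3 + 186*a^2 + 289*a - 80*x^3 + x^2*(232*a + 404) + x*(-193*a^2 - 661*a - 410) + 114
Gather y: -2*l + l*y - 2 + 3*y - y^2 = -2*l - y^2 + y*(l + 3) - 2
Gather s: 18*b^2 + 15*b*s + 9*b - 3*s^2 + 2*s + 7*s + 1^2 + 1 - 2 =18*b^2 + 9*b - 3*s^2 + s*(15*b + 9)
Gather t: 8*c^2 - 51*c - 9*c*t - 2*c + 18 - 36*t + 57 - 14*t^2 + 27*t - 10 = 8*c^2 - 53*c - 14*t^2 + t*(-9*c - 9) + 65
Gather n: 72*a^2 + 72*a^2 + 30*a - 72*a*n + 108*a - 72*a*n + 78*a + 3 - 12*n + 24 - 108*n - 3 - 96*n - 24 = 144*a^2 + 216*a + n*(-144*a - 216)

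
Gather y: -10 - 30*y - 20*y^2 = -20*y^2 - 30*y - 10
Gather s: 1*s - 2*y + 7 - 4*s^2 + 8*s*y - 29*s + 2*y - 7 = -4*s^2 + s*(8*y - 28)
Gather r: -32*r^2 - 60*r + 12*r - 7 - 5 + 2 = -32*r^2 - 48*r - 10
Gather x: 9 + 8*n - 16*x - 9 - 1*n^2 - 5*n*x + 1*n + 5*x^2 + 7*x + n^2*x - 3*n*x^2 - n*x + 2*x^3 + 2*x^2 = -n^2 + 9*n + 2*x^3 + x^2*(7 - 3*n) + x*(n^2 - 6*n - 9)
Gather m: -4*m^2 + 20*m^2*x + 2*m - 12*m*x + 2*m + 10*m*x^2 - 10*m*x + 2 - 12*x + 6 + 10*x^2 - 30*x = m^2*(20*x - 4) + m*(10*x^2 - 22*x + 4) + 10*x^2 - 42*x + 8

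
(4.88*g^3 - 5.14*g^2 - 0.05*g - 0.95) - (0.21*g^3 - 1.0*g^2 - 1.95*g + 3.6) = 4.67*g^3 - 4.14*g^2 + 1.9*g - 4.55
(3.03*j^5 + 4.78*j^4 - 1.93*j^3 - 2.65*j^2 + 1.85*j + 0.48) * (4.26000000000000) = 12.9078*j^5 + 20.3628*j^4 - 8.2218*j^3 - 11.289*j^2 + 7.881*j + 2.0448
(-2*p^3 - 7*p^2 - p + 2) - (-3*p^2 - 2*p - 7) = -2*p^3 - 4*p^2 + p + 9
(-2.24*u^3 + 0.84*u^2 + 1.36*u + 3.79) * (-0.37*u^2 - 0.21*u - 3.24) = 0.8288*u^5 + 0.1596*u^4 + 6.578*u^3 - 4.4095*u^2 - 5.2023*u - 12.2796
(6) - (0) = 6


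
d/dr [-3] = 0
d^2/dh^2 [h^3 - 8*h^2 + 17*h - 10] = 6*h - 16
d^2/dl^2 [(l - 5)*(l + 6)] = 2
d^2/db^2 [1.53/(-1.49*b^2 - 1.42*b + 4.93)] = (6.793506*b^2 + 6.474348*b - 1.53*(2.98*b + 1.42)*(5.96*b + 2.84) - 22.477842)/(1.49*b^2 + 1.42*b - 4.93)^3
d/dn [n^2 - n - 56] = 2*n - 1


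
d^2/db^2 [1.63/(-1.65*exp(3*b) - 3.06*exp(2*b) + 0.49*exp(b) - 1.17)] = (-1.63*(4.95*exp(2*b) + 6.12*exp(b) - 0.49)*(9.9*exp(2*b) + 12.24*exp(b) - 0.98)*exp(b) + (24.2055*exp(2*b) + 19.9512*exp(b) - 0.7987)*(1.65*exp(3*b) + 3.06*exp(2*b) - 0.49*exp(b) + 1.17))*exp(b)/(1.65*exp(3*b) + 3.06*exp(2*b) - 0.49*exp(b) + 1.17)^3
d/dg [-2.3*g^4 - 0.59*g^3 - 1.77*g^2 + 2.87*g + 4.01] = -9.2*g^3 - 1.77*g^2 - 3.54*g + 2.87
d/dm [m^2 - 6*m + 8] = 2*m - 6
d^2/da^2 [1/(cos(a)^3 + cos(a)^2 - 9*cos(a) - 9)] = ((-33*cos(a) + 8*cos(2*a) + 9*cos(3*a))*(cos(a)^3 + cos(a)^2 - 9*cos(a) - 9)/4 + 2*(3*cos(a)^2 + 2*cos(a) - 9)^2*sin(a)^2)/(cos(a)^3 + cos(a)^2 - 9*cos(a) - 9)^3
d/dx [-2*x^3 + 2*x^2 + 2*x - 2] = -6*x^2 + 4*x + 2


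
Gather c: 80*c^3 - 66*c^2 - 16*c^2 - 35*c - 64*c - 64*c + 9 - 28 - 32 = 80*c^3 - 82*c^2 - 163*c - 51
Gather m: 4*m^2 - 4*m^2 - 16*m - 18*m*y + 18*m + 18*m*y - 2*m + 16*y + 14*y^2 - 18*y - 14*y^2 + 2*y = 0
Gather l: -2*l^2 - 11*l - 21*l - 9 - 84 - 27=-2*l^2 - 32*l - 120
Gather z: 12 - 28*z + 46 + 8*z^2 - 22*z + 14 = 8*z^2 - 50*z + 72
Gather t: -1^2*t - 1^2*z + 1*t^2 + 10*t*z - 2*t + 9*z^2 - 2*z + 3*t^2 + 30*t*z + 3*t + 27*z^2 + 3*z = 4*t^2 + 40*t*z + 36*z^2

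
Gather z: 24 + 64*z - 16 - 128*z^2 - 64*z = 8 - 128*z^2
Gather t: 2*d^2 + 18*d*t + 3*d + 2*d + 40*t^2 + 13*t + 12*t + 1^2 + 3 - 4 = 2*d^2 + 5*d + 40*t^2 + t*(18*d + 25)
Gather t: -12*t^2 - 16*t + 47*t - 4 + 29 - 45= -12*t^2 + 31*t - 20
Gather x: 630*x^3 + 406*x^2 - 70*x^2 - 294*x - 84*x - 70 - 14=630*x^3 + 336*x^2 - 378*x - 84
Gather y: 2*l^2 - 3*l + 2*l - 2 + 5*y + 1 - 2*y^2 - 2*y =2*l^2 - l - 2*y^2 + 3*y - 1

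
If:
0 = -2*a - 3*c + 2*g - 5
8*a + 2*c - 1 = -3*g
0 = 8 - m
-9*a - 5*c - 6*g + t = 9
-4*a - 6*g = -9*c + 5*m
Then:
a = -11/2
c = 108/13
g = 123/13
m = 8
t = 1503/26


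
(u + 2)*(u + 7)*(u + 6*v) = u^3 + 6*u^2*v + 9*u^2 + 54*u*v + 14*u + 84*v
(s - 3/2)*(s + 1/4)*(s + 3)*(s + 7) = s^4 + 35*s^3/4 + 65*s^2/8 - 30*s - 63/8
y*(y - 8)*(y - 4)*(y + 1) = y^4 - 11*y^3 + 20*y^2 + 32*y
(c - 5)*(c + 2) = c^2 - 3*c - 10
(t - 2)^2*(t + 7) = t^3 + 3*t^2 - 24*t + 28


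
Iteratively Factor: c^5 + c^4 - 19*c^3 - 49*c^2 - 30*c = (c - 5)*(c^4 + 6*c^3 + 11*c^2 + 6*c) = (c - 5)*(c + 1)*(c^3 + 5*c^2 + 6*c) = c*(c - 5)*(c + 1)*(c^2 + 5*c + 6) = c*(c - 5)*(c + 1)*(c + 2)*(c + 3)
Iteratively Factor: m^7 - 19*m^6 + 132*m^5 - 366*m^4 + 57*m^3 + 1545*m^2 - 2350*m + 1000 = (m - 5)*(m^6 - 14*m^5 + 62*m^4 - 56*m^3 - 223*m^2 + 430*m - 200) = (m - 5)*(m - 1)*(m^5 - 13*m^4 + 49*m^3 - 7*m^2 - 230*m + 200) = (m - 5)*(m - 1)*(m + 2)*(m^4 - 15*m^3 + 79*m^2 - 165*m + 100) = (m - 5)*(m - 4)*(m - 1)*(m + 2)*(m^3 - 11*m^2 + 35*m - 25) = (m - 5)^2*(m - 4)*(m - 1)*(m + 2)*(m^2 - 6*m + 5) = (m - 5)^3*(m - 4)*(m - 1)*(m + 2)*(m - 1)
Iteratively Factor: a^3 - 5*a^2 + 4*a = (a - 4)*(a^2 - a) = a*(a - 4)*(a - 1)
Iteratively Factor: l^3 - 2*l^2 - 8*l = (l - 4)*(l^2 + 2*l) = (l - 4)*(l + 2)*(l)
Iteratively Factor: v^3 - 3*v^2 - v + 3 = (v - 3)*(v^2 - 1) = (v - 3)*(v - 1)*(v + 1)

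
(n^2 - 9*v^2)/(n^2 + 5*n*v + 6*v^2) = (n - 3*v)/(n + 2*v)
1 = 1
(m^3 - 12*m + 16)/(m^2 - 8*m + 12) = (m^2 + 2*m - 8)/(m - 6)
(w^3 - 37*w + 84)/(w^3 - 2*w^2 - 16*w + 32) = (w^2 + 4*w - 21)/(w^2 + 2*w - 8)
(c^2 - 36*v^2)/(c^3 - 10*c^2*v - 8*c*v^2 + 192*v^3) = (-c - 6*v)/(-c^2 + 4*c*v + 32*v^2)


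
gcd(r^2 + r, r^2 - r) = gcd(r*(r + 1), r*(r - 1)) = r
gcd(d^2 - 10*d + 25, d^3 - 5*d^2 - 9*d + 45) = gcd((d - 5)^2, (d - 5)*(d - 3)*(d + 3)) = d - 5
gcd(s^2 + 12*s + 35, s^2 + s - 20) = s + 5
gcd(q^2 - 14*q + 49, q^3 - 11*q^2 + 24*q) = 1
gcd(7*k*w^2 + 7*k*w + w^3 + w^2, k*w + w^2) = w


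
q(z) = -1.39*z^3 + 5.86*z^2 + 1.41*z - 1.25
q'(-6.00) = -219.03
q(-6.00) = 501.49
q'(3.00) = -0.96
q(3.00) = 18.19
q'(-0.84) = -11.38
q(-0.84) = 2.52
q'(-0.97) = -13.88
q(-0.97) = 4.16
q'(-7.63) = -330.78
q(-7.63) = 946.57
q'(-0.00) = 1.41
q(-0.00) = -1.25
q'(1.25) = 9.54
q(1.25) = 6.95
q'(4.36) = -26.76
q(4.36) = 1.09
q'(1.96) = 8.36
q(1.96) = 13.56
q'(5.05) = -45.75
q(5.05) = -23.70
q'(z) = -4.17*z^2 + 11.72*z + 1.41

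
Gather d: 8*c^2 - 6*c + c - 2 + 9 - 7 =8*c^2 - 5*c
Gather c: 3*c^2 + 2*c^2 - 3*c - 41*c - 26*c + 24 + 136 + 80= 5*c^2 - 70*c + 240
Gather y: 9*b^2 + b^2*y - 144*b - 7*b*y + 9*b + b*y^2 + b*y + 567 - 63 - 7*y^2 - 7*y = 9*b^2 - 135*b + y^2*(b - 7) + y*(b^2 - 6*b - 7) + 504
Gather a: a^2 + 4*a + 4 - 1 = a^2 + 4*a + 3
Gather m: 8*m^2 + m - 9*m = 8*m^2 - 8*m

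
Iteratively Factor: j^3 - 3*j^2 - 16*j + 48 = (j - 4)*(j^2 + j - 12) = (j - 4)*(j + 4)*(j - 3)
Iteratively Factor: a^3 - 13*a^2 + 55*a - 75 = (a - 3)*(a^2 - 10*a + 25) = (a - 5)*(a - 3)*(a - 5)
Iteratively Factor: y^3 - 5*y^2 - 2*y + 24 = (y - 3)*(y^2 - 2*y - 8) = (y - 4)*(y - 3)*(y + 2)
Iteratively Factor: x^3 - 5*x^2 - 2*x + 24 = (x - 4)*(x^2 - x - 6) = (x - 4)*(x - 3)*(x + 2)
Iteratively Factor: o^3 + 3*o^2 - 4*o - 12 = (o - 2)*(o^2 + 5*o + 6) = (o - 2)*(o + 3)*(o + 2)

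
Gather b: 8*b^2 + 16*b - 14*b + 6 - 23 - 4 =8*b^2 + 2*b - 21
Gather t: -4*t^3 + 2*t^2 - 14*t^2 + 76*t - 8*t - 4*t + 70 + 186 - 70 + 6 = -4*t^3 - 12*t^2 + 64*t + 192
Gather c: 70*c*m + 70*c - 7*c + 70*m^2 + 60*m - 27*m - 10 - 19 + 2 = c*(70*m + 63) + 70*m^2 + 33*m - 27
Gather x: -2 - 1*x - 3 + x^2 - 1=x^2 - x - 6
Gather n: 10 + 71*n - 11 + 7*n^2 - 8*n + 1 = 7*n^2 + 63*n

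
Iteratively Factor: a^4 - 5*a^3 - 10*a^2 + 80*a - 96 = (a - 3)*(a^3 - 2*a^2 - 16*a + 32) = (a - 4)*(a - 3)*(a^2 + 2*a - 8) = (a - 4)*(a - 3)*(a + 4)*(a - 2)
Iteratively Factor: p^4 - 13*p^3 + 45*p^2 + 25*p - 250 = (p - 5)*(p^3 - 8*p^2 + 5*p + 50) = (p - 5)*(p + 2)*(p^2 - 10*p + 25) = (p - 5)^2*(p + 2)*(p - 5)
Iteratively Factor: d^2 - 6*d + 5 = (d - 5)*(d - 1)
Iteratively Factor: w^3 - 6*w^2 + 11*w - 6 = (w - 3)*(w^2 - 3*w + 2) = (w - 3)*(w - 2)*(w - 1)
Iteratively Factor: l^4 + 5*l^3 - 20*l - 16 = (l + 2)*(l^3 + 3*l^2 - 6*l - 8) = (l + 1)*(l + 2)*(l^2 + 2*l - 8) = (l + 1)*(l + 2)*(l + 4)*(l - 2)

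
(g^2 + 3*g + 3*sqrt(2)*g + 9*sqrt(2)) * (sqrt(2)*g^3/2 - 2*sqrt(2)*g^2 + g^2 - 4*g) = sqrt(2)*g^5/2 - sqrt(2)*g^4/2 + 4*g^4 - 3*sqrt(2)*g^3 - 4*g^3 - 48*g^2 - 3*sqrt(2)*g^2 - 36*sqrt(2)*g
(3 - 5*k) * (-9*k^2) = 45*k^3 - 27*k^2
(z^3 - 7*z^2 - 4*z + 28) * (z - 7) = z^4 - 14*z^3 + 45*z^2 + 56*z - 196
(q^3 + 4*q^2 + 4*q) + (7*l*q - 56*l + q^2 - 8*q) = 7*l*q - 56*l + q^3 + 5*q^2 - 4*q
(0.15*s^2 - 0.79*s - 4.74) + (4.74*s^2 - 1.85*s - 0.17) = 4.89*s^2 - 2.64*s - 4.91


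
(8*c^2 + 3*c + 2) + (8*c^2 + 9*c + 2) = 16*c^2 + 12*c + 4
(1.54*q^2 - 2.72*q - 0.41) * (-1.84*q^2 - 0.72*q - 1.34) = -2.8336*q^4 + 3.896*q^3 + 0.6492*q^2 + 3.94*q + 0.5494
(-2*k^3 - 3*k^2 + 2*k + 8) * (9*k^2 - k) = -18*k^5 - 25*k^4 + 21*k^3 + 70*k^2 - 8*k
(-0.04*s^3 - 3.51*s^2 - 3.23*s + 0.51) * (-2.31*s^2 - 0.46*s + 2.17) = 0.0924*s^5 + 8.1265*s^4 + 8.9891*s^3 - 7.309*s^2 - 7.2437*s + 1.1067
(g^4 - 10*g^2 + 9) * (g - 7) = g^5 - 7*g^4 - 10*g^3 + 70*g^2 + 9*g - 63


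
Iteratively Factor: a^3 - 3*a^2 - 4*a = (a - 4)*(a^2 + a) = a*(a - 4)*(a + 1)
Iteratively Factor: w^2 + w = (w + 1)*(w)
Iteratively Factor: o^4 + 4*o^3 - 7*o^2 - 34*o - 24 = (o - 3)*(o^3 + 7*o^2 + 14*o + 8) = (o - 3)*(o + 2)*(o^2 + 5*o + 4) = (o - 3)*(o + 2)*(o + 4)*(o + 1)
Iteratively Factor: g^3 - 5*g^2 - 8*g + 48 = (g + 3)*(g^2 - 8*g + 16) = (g - 4)*(g + 3)*(g - 4)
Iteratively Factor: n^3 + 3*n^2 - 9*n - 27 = (n + 3)*(n^2 - 9) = (n - 3)*(n + 3)*(n + 3)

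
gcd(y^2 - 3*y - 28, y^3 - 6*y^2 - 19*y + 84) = y^2 - 3*y - 28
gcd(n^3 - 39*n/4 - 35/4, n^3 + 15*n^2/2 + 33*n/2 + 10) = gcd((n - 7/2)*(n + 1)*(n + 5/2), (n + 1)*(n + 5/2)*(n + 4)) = n^2 + 7*n/2 + 5/2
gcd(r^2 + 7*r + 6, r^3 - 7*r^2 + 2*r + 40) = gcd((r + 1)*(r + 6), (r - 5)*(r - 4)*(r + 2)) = 1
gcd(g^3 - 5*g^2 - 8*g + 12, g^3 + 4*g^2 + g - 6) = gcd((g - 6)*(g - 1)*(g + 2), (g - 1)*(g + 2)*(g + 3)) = g^2 + g - 2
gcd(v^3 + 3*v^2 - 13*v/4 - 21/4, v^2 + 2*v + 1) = v + 1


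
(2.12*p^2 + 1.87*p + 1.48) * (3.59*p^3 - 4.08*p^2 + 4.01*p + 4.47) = 7.6108*p^5 - 1.9363*p^4 + 6.1848*p^3 + 10.9367*p^2 + 14.2937*p + 6.6156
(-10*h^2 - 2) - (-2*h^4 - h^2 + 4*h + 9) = 2*h^4 - 9*h^2 - 4*h - 11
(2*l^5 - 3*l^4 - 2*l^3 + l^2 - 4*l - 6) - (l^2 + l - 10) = 2*l^5 - 3*l^4 - 2*l^3 - 5*l + 4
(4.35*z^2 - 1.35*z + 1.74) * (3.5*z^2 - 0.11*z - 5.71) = 15.225*z^4 - 5.2035*z^3 - 18.6*z^2 + 7.5171*z - 9.9354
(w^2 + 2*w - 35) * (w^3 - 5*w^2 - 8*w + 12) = w^5 - 3*w^4 - 53*w^3 + 171*w^2 + 304*w - 420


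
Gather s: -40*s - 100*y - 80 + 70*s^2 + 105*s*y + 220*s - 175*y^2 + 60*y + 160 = 70*s^2 + s*(105*y + 180) - 175*y^2 - 40*y + 80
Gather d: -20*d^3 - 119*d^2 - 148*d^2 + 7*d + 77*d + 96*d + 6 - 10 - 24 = -20*d^3 - 267*d^2 + 180*d - 28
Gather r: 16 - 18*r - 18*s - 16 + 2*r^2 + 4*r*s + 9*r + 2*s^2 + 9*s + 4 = 2*r^2 + r*(4*s - 9) + 2*s^2 - 9*s + 4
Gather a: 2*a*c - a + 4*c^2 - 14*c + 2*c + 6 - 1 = a*(2*c - 1) + 4*c^2 - 12*c + 5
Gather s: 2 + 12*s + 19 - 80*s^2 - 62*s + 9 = -80*s^2 - 50*s + 30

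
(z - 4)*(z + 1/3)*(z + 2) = z^3 - 5*z^2/3 - 26*z/3 - 8/3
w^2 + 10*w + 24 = (w + 4)*(w + 6)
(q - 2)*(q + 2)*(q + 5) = q^3 + 5*q^2 - 4*q - 20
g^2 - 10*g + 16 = (g - 8)*(g - 2)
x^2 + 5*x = x*(x + 5)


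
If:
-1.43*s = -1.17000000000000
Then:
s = 0.82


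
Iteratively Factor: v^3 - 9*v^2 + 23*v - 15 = (v - 5)*(v^2 - 4*v + 3) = (v - 5)*(v - 3)*(v - 1)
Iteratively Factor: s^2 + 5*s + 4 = (s + 4)*(s + 1)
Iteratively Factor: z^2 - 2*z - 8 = (z + 2)*(z - 4)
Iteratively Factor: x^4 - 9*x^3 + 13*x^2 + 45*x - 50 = (x + 2)*(x^3 - 11*x^2 + 35*x - 25) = (x - 5)*(x + 2)*(x^2 - 6*x + 5) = (x - 5)*(x - 1)*(x + 2)*(x - 5)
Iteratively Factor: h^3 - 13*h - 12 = (h + 1)*(h^2 - h - 12) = (h + 1)*(h + 3)*(h - 4)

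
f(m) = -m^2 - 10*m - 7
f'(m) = -2*m - 10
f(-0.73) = -0.23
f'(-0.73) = -8.54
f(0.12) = -8.21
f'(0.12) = -10.24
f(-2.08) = 9.47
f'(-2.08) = -5.84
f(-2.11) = 9.65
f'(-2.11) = -5.78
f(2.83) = -43.31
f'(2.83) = -15.66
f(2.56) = -39.15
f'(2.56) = -15.12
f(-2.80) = 13.16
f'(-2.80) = -4.40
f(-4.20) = 17.36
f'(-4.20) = -1.60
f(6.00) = -103.00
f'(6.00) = -22.00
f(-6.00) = 17.00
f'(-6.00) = 2.00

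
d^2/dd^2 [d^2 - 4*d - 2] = 2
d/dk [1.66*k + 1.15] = 1.66000000000000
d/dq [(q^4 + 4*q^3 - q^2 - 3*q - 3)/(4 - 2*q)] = (-3*q^4 + 25*q^2 - 4*q - 9)/(2*(q^2 - 4*q + 4))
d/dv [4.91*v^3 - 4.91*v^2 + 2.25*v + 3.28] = 14.73*v^2 - 9.82*v + 2.25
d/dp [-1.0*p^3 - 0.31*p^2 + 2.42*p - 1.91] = -3.0*p^2 - 0.62*p + 2.42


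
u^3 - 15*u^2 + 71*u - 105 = (u - 7)*(u - 5)*(u - 3)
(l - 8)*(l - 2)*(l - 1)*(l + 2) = l^4 - 9*l^3 + 4*l^2 + 36*l - 32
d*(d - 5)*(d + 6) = d^3 + d^2 - 30*d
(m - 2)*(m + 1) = m^2 - m - 2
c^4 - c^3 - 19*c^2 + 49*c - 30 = (c - 3)*(c - 2)*(c - 1)*(c + 5)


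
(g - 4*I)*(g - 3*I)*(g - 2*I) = g^3 - 9*I*g^2 - 26*g + 24*I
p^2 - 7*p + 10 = (p - 5)*(p - 2)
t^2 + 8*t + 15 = (t + 3)*(t + 5)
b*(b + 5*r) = b^2 + 5*b*r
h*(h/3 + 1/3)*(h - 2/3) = h^3/3 + h^2/9 - 2*h/9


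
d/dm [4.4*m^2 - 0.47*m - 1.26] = 8.8*m - 0.47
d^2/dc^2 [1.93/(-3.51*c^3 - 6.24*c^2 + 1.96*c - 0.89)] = ((40.6458*c + 24.0864)*(3.51*c^3 + 6.24*c^2 - 1.96*c + 0.89) - 1.93*(10.53*c^2 + 12.48*c - 1.96)*(21.06*c^2 + 24.96*c - 3.92))/(3.51*c^3 + 6.24*c^2 - 1.96*c + 0.89)^3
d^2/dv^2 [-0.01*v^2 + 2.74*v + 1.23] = -0.0200000000000000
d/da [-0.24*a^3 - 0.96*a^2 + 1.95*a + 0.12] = -0.72*a^2 - 1.92*a + 1.95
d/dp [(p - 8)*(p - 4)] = 2*p - 12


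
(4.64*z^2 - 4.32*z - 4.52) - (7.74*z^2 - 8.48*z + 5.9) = -3.1*z^2 + 4.16*z - 10.42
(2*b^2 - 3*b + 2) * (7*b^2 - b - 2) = 14*b^4 - 23*b^3 + 13*b^2 + 4*b - 4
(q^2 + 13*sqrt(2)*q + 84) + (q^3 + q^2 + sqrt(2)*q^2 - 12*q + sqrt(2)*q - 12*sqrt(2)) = q^3 + sqrt(2)*q^2 + 2*q^2 - 12*q + 14*sqrt(2)*q - 12*sqrt(2) + 84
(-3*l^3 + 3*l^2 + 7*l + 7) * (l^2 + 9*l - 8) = -3*l^5 - 24*l^4 + 58*l^3 + 46*l^2 + 7*l - 56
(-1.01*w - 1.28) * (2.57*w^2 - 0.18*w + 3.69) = -2.5957*w^3 - 3.1078*w^2 - 3.4965*w - 4.7232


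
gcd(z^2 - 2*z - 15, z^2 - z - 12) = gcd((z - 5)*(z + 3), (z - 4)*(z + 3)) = z + 3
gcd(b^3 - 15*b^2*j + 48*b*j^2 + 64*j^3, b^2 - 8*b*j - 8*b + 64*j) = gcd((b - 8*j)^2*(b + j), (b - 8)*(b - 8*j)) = b - 8*j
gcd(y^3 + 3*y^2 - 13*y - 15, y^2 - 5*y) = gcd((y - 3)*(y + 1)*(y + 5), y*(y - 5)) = 1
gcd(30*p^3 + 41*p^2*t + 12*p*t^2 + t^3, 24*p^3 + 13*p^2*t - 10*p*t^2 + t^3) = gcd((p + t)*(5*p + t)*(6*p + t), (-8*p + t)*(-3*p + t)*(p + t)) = p + t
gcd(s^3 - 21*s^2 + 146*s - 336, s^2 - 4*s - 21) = s - 7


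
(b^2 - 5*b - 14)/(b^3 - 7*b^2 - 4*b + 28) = 1/(b - 2)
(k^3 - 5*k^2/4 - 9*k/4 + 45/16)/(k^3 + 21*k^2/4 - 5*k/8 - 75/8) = (k - 3/2)/(k + 5)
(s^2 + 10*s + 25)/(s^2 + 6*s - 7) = (s^2 + 10*s + 25)/(s^2 + 6*s - 7)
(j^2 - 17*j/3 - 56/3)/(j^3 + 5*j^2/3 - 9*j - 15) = (3*j^2 - 17*j - 56)/(3*j^3 + 5*j^2 - 27*j - 45)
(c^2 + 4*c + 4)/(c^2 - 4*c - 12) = (c + 2)/(c - 6)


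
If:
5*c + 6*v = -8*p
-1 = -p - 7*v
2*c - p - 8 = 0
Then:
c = 394/135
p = -292/135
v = 61/135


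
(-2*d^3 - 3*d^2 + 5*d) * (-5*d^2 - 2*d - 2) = 10*d^5 + 19*d^4 - 15*d^3 - 4*d^2 - 10*d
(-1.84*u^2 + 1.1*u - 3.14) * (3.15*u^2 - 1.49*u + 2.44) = -5.796*u^4 + 6.2066*u^3 - 16.0196*u^2 + 7.3626*u - 7.6616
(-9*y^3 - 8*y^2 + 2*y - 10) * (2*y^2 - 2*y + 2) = -18*y^5 + 2*y^4 + 2*y^3 - 40*y^2 + 24*y - 20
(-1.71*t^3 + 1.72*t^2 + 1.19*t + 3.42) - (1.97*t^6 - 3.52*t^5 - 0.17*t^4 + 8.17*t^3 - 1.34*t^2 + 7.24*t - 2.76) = -1.97*t^6 + 3.52*t^5 + 0.17*t^4 - 9.88*t^3 + 3.06*t^2 - 6.05*t + 6.18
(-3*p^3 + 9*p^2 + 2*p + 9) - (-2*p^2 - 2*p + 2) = -3*p^3 + 11*p^2 + 4*p + 7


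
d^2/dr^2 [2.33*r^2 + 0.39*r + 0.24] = 4.66000000000000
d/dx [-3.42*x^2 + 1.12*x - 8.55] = 1.12 - 6.84*x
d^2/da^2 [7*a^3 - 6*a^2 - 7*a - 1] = 42*a - 12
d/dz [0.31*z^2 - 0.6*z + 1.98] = 0.62*z - 0.6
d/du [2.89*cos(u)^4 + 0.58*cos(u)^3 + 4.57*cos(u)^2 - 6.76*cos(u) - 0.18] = (-11.56*cos(u)^3 - 1.74*cos(u)^2 - 9.14*cos(u) + 6.76)*sin(u)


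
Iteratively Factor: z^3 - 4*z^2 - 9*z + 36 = (z + 3)*(z^2 - 7*z + 12) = (z - 4)*(z + 3)*(z - 3)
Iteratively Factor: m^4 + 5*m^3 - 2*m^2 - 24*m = (m + 3)*(m^3 + 2*m^2 - 8*m) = (m - 2)*(m + 3)*(m^2 + 4*m) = m*(m - 2)*(m + 3)*(m + 4)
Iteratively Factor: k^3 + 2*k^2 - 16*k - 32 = (k - 4)*(k^2 + 6*k + 8) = (k - 4)*(k + 4)*(k + 2)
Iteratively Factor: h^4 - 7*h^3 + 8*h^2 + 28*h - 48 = (h + 2)*(h^3 - 9*h^2 + 26*h - 24) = (h - 2)*(h + 2)*(h^2 - 7*h + 12) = (h - 3)*(h - 2)*(h + 2)*(h - 4)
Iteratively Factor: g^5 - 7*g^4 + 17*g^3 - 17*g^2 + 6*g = (g - 2)*(g^4 - 5*g^3 + 7*g^2 - 3*g) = (g - 2)*(g - 1)*(g^3 - 4*g^2 + 3*g) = (g - 3)*(g - 2)*(g - 1)*(g^2 - g) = g*(g - 3)*(g - 2)*(g - 1)*(g - 1)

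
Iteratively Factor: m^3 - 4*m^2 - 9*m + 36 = (m - 3)*(m^2 - m - 12) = (m - 3)*(m + 3)*(m - 4)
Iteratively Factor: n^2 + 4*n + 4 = (n + 2)*(n + 2)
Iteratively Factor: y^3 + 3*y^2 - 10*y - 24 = (y - 3)*(y^2 + 6*y + 8) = (y - 3)*(y + 4)*(y + 2)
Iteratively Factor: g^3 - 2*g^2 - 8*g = (g + 2)*(g^2 - 4*g) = g*(g + 2)*(g - 4)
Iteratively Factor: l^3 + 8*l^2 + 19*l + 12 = (l + 1)*(l^2 + 7*l + 12) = (l + 1)*(l + 4)*(l + 3)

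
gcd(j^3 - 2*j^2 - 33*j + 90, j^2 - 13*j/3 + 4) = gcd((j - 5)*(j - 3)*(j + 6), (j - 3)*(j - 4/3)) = j - 3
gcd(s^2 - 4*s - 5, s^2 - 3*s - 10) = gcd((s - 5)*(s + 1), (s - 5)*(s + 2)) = s - 5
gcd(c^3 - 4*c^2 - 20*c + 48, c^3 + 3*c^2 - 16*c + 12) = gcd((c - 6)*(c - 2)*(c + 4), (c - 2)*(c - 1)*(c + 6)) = c - 2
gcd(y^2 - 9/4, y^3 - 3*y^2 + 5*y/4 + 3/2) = y - 3/2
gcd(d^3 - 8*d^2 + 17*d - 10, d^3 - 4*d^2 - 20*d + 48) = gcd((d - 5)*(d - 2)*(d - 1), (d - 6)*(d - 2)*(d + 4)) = d - 2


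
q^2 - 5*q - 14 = (q - 7)*(q + 2)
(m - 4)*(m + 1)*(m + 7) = m^3 + 4*m^2 - 25*m - 28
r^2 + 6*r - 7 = (r - 1)*(r + 7)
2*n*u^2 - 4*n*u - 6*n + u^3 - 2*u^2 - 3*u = (2*n + u)*(u - 3)*(u + 1)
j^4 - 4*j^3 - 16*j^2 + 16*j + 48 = (j - 6)*(j - 2)*(j + 2)^2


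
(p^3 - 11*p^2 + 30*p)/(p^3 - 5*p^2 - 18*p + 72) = p*(p - 5)/(p^2 + p - 12)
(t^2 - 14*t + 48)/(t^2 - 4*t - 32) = (t - 6)/(t + 4)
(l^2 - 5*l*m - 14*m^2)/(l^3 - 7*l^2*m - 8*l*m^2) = (-l^2 + 5*l*m + 14*m^2)/(l*(-l^2 + 7*l*m + 8*m^2))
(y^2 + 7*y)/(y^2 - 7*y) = (y + 7)/(y - 7)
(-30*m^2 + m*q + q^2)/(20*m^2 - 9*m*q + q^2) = (6*m + q)/(-4*m + q)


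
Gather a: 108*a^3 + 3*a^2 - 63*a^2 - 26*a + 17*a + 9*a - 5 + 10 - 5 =108*a^3 - 60*a^2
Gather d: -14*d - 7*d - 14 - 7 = -21*d - 21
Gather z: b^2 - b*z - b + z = b^2 - b + z*(1 - b)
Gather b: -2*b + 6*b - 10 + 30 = 4*b + 20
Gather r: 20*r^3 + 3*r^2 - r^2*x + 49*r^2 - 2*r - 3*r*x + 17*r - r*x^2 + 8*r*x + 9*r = 20*r^3 + r^2*(52 - x) + r*(-x^2 + 5*x + 24)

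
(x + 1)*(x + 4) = x^2 + 5*x + 4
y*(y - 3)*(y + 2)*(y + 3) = y^4 + 2*y^3 - 9*y^2 - 18*y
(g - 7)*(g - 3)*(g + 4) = g^3 - 6*g^2 - 19*g + 84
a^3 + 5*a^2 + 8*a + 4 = (a + 1)*(a + 2)^2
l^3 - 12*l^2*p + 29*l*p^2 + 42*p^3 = (l - 7*p)*(l - 6*p)*(l + p)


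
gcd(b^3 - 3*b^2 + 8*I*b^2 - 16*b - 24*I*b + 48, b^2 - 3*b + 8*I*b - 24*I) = b - 3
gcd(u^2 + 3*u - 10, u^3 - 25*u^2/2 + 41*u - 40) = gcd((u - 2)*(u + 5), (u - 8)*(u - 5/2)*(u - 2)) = u - 2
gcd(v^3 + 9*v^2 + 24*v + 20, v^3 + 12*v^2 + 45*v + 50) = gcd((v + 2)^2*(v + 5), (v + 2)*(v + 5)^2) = v^2 + 7*v + 10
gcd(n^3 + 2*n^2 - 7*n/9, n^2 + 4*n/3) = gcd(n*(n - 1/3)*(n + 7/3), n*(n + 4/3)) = n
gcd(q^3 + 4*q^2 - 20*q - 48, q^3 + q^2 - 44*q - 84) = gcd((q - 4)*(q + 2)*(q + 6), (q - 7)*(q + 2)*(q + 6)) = q^2 + 8*q + 12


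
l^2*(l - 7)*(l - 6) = l^4 - 13*l^3 + 42*l^2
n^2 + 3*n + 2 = (n + 1)*(n + 2)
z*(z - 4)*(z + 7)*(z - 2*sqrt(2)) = z^4 - 2*sqrt(2)*z^3 + 3*z^3 - 28*z^2 - 6*sqrt(2)*z^2 + 56*sqrt(2)*z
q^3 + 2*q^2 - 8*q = q*(q - 2)*(q + 4)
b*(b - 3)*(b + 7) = b^3 + 4*b^2 - 21*b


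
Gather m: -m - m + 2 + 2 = 4 - 2*m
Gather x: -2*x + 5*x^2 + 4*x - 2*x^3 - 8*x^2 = -2*x^3 - 3*x^2 + 2*x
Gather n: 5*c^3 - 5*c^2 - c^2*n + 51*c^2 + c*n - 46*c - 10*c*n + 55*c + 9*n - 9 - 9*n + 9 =5*c^3 + 46*c^2 + 9*c + n*(-c^2 - 9*c)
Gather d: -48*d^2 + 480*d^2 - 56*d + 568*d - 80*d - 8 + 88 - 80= 432*d^2 + 432*d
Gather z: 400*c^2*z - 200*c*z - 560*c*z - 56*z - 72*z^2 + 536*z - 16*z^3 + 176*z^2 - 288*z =-16*z^3 + 104*z^2 + z*(400*c^2 - 760*c + 192)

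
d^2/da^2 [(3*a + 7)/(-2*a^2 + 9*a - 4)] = 2*(-(3*a + 7)*(4*a - 9)^2 + (18*a - 13)*(2*a^2 - 9*a + 4))/(2*a^2 - 9*a + 4)^3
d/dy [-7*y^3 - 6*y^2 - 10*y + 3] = -21*y^2 - 12*y - 10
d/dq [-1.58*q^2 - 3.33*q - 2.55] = -3.16*q - 3.33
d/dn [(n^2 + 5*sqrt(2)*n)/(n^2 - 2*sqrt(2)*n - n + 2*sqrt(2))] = (-7*sqrt(2)*n^2 - n^2 + 4*sqrt(2)*n + 20)/(n^4 - 4*sqrt(2)*n^3 - 2*n^3 + 9*n^2 + 8*sqrt(2)*n^2 - 16*n - 4*sqrt(2)*n + 8)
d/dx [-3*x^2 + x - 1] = 1 - 6*x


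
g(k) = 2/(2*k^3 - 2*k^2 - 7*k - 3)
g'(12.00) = 0.00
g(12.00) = 0.00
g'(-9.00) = 0.00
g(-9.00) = 0.00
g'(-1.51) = -1.69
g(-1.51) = -0.52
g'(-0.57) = 6081.25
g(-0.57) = -66.26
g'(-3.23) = -0.03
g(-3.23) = -0.03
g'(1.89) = -0.14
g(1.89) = -0.20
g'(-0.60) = 2118.06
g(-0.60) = 41.67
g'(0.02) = 1.43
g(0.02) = -0.64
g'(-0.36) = 13.80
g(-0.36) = -2.40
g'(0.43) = 0.39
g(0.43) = -0.32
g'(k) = 2*(-6*k^2 + 4*k + 7)/(2*k^3 - 2*k^2 - 7*k - 3)^2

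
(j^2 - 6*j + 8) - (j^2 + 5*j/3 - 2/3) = 26/3 - 23*j/3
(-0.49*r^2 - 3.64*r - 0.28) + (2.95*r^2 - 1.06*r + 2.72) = 2.46*r^2 - 4.7*r + 2.44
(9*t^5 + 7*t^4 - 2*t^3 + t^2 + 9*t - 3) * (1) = 9*t^5 + 7*t^4 - 2*t^3 + t^2 + 9*t - 3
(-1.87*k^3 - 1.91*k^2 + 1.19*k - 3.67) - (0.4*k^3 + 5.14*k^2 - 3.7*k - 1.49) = -2.27*k^3 - 7.05*k^2 + 4.89*k - 2.18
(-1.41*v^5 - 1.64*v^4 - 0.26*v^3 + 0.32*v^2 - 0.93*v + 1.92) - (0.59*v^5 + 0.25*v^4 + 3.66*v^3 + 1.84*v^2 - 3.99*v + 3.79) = -2.0*v^5 - 1.89*v^4 - 3.92*v^3 - 1.52*v^2 + 3.06*v - 1.87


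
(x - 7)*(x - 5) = x^2 - 12*x + 35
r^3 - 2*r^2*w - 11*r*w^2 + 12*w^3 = (r - 4*w)*(r - w)*(r + 3*w)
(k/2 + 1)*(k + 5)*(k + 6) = k^3/2 + 13*k^2/2 + 26*k + 30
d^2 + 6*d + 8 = (d + 2)*(d + 4)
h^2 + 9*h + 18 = (h + 3)*(h + 6)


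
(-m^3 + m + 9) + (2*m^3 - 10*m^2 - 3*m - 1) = m^3 - 10*m^2 - 2*m + 8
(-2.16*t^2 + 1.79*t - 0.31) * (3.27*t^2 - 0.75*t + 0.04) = -7.0632*t^4 + 7.4733*t^3 - 2.4426*t^2 + 0.3041*t - 0.0124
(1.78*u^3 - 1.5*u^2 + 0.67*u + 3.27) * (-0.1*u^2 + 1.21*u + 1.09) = -0.178*u^5 + 2.3038*u^4 + 0.0582000000000002*u^3 - 1.1513*u^2 + 4.687*u + 3.5643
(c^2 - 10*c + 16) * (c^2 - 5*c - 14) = c^4 - 15*c^3 + 52*c^2 + 60*c - 224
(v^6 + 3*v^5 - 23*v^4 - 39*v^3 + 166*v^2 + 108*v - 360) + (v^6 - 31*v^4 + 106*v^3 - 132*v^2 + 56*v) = 2*v^6 + 3*v^5 - 54*v^4 + 67*v^3 + 34*v^2 + 164*v - 360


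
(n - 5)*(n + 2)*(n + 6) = n^3 + 3*n^2 - 28*n - 60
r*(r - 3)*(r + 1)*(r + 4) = r^4 + 2*r^3 - 11*r^2 - 12*r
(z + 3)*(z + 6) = z^2 + 9*z + 18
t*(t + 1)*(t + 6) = t^3 + 7*t^2 + 6*t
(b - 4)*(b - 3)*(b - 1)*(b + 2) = b^4 - 6*b^3 + 3*b^2 + 26*b - 24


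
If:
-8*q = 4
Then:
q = -1/2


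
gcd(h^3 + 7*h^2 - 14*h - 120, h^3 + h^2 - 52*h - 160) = h + 5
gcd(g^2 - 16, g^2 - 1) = 1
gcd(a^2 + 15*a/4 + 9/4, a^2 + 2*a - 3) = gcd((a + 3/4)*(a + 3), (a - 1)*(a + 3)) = a + 3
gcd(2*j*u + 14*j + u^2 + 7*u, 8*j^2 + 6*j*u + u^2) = 2*j + u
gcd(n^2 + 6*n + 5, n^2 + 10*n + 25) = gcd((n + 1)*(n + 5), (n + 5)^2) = n + 5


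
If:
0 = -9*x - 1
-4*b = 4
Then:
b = -1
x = -1/9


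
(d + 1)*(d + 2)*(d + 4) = d^3 + 7*d^2 + 14*d + 8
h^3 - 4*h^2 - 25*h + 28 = (h - 7)*(h - 1)*(h + 4)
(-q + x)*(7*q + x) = -7*q^2 + 6*q*x + x^2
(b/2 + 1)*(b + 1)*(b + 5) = b^3/2 + 4*b^2 + 17*b/2 + 5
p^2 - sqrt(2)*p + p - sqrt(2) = (p + 1)*(p - sqrt(2))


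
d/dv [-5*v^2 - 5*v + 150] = -10*v - 5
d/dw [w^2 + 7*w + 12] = 2*w + 7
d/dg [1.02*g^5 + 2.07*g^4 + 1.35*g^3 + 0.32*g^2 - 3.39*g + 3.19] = 5.1*g^4 + 8.28*g^3 + 4.05*g^2 + 0.64*g - 3.39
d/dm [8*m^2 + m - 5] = 16*m + 1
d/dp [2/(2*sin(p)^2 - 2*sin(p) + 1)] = 4*(-sin(2*p) + cos(p))/(-2*sin(p) - cos(2*p) + 2)^2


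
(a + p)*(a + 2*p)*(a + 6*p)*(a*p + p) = a^4*p + 9*a^3*p^2 + a^3*p + 20*a^2*p^3 + 9*a^2*p^2 + 12*a*p^4 + 20*a*p^3 + 12*p^4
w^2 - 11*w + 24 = (w - 8)*(w - 3)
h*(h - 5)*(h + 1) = h^3 - 4*h^2 - 5*h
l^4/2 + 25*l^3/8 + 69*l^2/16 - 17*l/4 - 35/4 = (l/2 + 1)*(l - 5/4)*(l + 2)*(l + 7/2)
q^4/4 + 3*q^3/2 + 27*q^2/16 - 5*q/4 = q*(q/4 + 1)*(q - 1/2)*(q + 5/2)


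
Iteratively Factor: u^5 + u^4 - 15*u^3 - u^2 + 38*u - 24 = (u - 3)*(u^4 + 4*u^3 - 3*u^2 - 10*u + 8) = (u - 3)*(u + 2)*(u^3 + 2*u^2 - 7*u + 4) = (u - 3)*(u - 1)*(u + 2)*(u^2 + 3*u - 4) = (u - 3)*(u - 1)*(u + 2)*(u + 4)*(u - 1)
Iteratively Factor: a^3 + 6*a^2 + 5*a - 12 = (a + 3)*(a^2 + 3*a - 4) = (a - 1)*(a + 3)*(a + 4)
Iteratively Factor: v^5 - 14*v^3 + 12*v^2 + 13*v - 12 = (v - 1)*(v^4 + v^3 - 13*v^2 - v + 12) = (v - 3)*(v - 1)*(v^3 + 4*v^2 - v - 4) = (v - 3)*(v - 1)^2*(v^2 + 5*v + 4) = (v - 3)*(v - 1)^2*(v + 1)*(v + 4)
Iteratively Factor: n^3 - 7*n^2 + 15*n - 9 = (n - 1)*(n^2 - 6*n + 9) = (n - 3)*(n - 1)*(n - 3)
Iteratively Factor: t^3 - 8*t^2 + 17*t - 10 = (t - 1)*(t^2 - 7*t + 10) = (t - 2)*(t - 1)*(t - 5)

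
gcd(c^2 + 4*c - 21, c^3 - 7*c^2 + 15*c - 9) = c - 3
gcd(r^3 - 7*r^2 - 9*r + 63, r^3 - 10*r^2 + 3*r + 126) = r^2 - 4*r - 21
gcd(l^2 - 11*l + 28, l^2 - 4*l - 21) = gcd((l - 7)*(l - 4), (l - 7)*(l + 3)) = l - 7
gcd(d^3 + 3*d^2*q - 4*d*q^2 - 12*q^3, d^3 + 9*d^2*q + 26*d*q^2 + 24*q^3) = d^2 + 5*d*q + 6*q^2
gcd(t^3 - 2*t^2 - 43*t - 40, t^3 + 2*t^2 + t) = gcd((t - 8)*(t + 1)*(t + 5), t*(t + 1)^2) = t + 1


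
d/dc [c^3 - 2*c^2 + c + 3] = 3*c^2 - 4*c + 1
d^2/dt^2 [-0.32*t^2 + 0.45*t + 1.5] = -0.640000000000000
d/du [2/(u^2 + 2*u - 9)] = 4*(-u - 1)/(u^2 + 2*u - 9)^2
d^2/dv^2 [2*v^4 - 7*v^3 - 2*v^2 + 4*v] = 24*v^2 - 42*v - 4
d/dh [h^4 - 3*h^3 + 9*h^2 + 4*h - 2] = 4*h^3 - 9*h^2 + 18*h + 4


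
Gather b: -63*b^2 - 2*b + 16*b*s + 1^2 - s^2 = -63*b^2 + b*(16*s - 2) - s^2 + 1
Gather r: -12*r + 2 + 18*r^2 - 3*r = 18*r^2 - 15*r + 2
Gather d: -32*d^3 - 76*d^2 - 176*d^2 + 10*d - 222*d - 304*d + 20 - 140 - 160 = -32*d^3 - 252*d^2 - 516*d - 280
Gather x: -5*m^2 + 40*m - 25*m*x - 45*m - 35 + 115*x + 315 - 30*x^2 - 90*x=-5*m^2 - 5*m - 30*x^2 + x*(25 - 25*m) + 280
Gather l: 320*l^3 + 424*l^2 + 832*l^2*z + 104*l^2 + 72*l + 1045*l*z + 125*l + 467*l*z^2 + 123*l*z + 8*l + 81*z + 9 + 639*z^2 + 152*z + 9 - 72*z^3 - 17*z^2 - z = 320*l^3 + l^2*(832*z + 528) + l*(467*z^2 + 1168*z + 205) - 72*z^3 + 622*z^2 + 232*z + 18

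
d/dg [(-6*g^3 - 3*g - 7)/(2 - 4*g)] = (24*g^3 - 18*g^2 - 17)/(2*(4*g^2 - 4*g + 1))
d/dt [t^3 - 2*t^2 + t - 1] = 3*t^2 - 4*t + 1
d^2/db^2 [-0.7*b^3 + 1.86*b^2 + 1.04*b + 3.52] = 3.72 - 4.2*b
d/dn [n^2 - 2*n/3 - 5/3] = 2*n - 2/3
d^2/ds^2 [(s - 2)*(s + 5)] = 2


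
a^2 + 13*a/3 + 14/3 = (a + 2)*(a + 7/3)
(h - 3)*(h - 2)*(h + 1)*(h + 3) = h^4 - h^3 - 11*h^2 + 9*h + 18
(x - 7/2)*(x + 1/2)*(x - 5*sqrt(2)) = x^3 - 5*sqrt(2)*x^2 - 3*x^2 - 7*x/4 + 15*sqrt(2)*x + 35*sqrt(2)/4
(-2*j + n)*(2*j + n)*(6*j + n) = -24*j^3 - 4*j^2*n + 6*j*n^2 + n^3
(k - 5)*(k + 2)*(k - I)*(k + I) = k^4 - 3*k^3 - 9*k^2 - 3*k - 10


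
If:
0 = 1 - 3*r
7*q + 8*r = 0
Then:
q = -8/21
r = 1/3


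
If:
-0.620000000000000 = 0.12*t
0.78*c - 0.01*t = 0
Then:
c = -0.07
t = -5.17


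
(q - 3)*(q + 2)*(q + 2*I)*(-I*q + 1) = -I*q^4 + 3*q^3 + I*q^3 - 3*q^2 + 8*I*q^2 - 18*q - 2*I*q - 12*I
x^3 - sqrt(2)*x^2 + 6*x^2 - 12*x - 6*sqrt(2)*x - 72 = (x + 6)*(x - 3*sqrt(2))*(x + 2*sqrt(2))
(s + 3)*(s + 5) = s^2 + 8*s + 15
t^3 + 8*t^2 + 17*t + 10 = (t + 1)*(t + 2)*(t + 5)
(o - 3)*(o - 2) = o^2 - 5*o + 6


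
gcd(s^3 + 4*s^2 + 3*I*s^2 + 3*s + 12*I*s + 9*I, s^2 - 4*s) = 1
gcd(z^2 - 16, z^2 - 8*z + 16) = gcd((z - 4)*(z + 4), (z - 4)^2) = z - 4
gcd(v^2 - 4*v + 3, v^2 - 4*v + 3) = v^2 - 4*v + 3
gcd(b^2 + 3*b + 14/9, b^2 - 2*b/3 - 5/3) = 1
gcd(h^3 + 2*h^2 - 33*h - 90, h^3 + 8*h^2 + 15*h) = h^2 + 8*h + 15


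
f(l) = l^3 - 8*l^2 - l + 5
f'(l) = 3*l^2 - 16*l - 1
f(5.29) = -76.13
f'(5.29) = -1.69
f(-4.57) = -252.95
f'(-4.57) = 134.77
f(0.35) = 3.71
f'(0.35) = -6.23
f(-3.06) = -95.50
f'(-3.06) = 76.05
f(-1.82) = -25.71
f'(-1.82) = 38.06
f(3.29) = -49.27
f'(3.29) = -21.17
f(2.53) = -32.54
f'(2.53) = -22.28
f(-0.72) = 1.20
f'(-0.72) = 12.08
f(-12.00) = -2863.00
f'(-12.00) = 623.00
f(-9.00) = -1363.00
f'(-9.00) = 386.00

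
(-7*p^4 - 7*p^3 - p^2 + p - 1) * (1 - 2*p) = 14*p^5 + 7*p^4 - 5*p^3 - 3*p^2 + 3*p - 1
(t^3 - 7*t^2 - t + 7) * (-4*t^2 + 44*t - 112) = -4*t^5 + 72*t^4 - 416*t^3 + 712*t^2 + 420*t - 784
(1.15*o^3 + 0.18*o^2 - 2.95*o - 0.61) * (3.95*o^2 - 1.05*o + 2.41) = 4.5425*o^5 - 0.4965*o^4 - 9.07*o^3 + 1.1218*o^2 - 6.469*o - 1.4701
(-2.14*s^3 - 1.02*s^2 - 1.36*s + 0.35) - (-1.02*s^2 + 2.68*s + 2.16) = -2.14*s^3 - 4.04*s - 1.81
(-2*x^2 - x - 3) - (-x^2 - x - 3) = -x^2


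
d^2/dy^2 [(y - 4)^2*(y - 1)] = 6*y - 18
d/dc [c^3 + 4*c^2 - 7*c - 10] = 3*c^2 + 8*c - 7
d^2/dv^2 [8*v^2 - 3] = 16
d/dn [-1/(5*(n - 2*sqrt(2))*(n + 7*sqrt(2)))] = (2*n/5 + sqrt(2))/((n - 2*sqrt(2))^2*(n + 7*sqrt(2))^2)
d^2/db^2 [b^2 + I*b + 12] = 2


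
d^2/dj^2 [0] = 0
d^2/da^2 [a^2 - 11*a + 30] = 2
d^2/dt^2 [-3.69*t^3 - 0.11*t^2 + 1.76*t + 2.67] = -22.14*t - 0.22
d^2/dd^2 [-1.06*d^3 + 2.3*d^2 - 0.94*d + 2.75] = 4.6 - 6.36*d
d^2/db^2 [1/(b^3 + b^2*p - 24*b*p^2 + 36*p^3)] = 2*(-(3*b + p)*(b^3 + b^2*p - 24*b*p^2 + 36*p^3) + (3*b^2 + 2*b*p - 24*p^2)^2)/(b^3 + b^2*p - 24*b*p^2 + 36*p^3)^3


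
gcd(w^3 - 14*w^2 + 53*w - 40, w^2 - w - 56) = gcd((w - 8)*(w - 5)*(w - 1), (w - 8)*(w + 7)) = w - 8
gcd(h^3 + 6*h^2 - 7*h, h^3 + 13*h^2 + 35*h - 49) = h^2 + 6*h - 7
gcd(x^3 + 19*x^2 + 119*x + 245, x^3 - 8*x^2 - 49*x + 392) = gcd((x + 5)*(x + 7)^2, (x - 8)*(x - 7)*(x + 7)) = x + 7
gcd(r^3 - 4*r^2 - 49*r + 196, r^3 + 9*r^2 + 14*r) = r + 7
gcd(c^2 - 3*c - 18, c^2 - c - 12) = c + 3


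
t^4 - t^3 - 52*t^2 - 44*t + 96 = (t - 8)*(t - 1)*(t + 2)*(t + 6)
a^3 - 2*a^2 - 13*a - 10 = (a - 5)*(a + 1)*(a + 2)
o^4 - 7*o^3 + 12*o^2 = o^2*(o - 4)*(o - 3)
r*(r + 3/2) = r^2 + 3*r/2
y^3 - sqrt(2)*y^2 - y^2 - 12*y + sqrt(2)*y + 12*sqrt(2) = (y - 4)*(y + 3)*(y - sqrt(2))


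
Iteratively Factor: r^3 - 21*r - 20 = (r + 1)*(r^2 - r - 20) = (r + 1)*(r + 4)*(r - 5)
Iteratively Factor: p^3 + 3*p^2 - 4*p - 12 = (p + 2)*(p^2 + p - 6) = (p + 2)*(p + 3)*(p - 2)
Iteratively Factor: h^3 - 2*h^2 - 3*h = (h)*(h^2 - 2*h - 3) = h*(h - 3)*(h + 1)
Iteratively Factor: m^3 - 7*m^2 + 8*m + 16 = (m - 4)*(m^2 - 3*m - 4) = (m - 4)*(m + 1)*(m - 4)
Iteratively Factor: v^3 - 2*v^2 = (v)*(v^2 - 2*v) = v^2*(v - 2)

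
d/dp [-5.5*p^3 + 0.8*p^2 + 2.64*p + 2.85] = -16.5*p^2 + 1.6*p + 2.64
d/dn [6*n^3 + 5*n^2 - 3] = 2*n*(9*n + 5)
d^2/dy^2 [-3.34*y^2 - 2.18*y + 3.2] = -6.68000000000000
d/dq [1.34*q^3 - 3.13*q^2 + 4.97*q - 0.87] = 4.02*q^2 - 6.26*q + 4.97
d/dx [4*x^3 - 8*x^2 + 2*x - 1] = 12*x^2 - 16*x + 2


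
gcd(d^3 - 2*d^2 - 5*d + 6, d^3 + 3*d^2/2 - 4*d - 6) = d + 2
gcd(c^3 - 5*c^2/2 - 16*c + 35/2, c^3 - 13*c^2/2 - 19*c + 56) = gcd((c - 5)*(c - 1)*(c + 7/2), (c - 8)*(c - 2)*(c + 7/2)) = c + 7/2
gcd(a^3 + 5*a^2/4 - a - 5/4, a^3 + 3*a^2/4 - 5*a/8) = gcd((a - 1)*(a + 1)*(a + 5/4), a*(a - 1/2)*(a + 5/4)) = a + 5/4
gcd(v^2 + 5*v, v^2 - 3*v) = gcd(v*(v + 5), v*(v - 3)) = v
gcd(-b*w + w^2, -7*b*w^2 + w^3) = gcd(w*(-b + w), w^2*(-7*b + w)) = w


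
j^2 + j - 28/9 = (j - 4/3)*(j + 7/3)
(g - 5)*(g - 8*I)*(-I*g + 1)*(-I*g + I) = -g^4 + 6*g^3 + 7*I*g^3 - 13*g^2 - 42*I*g^2 + 48*g + 35*I*g - 40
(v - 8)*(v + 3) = v^2 - 5*v - 24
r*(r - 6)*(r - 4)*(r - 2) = r^4 - 12*r^3 + 44*r^2 - 48*r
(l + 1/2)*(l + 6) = l^2 + 13*l/2 + 3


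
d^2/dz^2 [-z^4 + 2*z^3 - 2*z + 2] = 12*z*(1 - z)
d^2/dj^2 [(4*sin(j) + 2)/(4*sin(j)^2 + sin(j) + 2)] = 2*(-288*sin(j)^5 - 56*sin(j)^4 + 131*sin(j)^2 + 193*sin(j) - 117*sin(3*j) + 16*sin(5*j) - 22)/(4*sin(j)^2 + sin(j) + 2)^3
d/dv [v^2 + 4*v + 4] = 2*v + 4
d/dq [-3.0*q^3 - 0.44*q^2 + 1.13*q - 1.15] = -9.0*q^2 - 0.88*q + 1.13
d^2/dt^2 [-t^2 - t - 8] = -2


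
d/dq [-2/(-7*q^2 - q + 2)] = 2*(-14*q - 1)/(7*q^2 + q - 2)^2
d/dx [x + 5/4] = 1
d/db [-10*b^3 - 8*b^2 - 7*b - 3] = -30*b^2 - 16*b - 7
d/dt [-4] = 0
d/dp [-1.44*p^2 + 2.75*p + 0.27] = 2.75 - 2.88*p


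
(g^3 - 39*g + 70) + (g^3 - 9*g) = 2*g^3 - 48*g + 70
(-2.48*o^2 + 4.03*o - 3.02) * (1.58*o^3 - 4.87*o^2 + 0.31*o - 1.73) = -3.9184*o^5 + 18.445*o^4 - 25.1665*o^3 + 20.2471*o^2 - 7.9081*o + 5.2246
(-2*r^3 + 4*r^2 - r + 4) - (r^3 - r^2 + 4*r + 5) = -3*r^3 + 5*r^2 - 5*r - 1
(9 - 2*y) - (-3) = 12 - 2*y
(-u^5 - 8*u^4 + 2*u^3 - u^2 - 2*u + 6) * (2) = -2*u^5 - 16*u^4 + 4*u^3 - 2*u^2 - 4*u + 12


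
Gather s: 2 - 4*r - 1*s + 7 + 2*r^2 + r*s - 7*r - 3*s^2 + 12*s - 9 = 2*r^2 - 11*r - 3*s^2 + s*(r + 11)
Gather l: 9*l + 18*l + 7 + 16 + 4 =27*l + 27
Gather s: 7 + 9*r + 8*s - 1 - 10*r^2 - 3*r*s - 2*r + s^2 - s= -10*r^2 + 7*r + s^2 + s*(7 - 3*r) + 6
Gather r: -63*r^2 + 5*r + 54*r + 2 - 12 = -63*r^2 + 59*r - 10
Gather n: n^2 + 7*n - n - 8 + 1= n^2 + 6*n - 7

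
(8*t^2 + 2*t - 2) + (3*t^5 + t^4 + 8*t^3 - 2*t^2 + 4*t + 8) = 3*t^5 + t^4 + 8*t^3 + 6*t^2 + 6*t + 6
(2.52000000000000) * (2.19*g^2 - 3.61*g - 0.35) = 5.5188*g^2 - 9.0972*g - 0.882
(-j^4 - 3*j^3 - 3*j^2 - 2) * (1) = -j^4 - 3*j^3 - 3*j^2 - 2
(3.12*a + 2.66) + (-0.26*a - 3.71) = 2.86*a - 1.05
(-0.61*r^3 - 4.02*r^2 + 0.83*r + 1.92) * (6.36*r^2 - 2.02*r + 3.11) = -3.8796*r^5 - 24.335*r^4 + 11.5021*r^3 - 1.9676*r^2 - 1.2971*r + 5.9712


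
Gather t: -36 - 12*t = -12*t - 36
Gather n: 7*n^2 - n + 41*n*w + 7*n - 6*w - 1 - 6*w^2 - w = 7*n^2 + n*(41*w + 6) - 6*w^2 - 7*w - 1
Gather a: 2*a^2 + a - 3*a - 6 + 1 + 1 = 2*a^2 - 2*a - 4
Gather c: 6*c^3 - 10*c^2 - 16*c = 6*c^3 - 10*c^2 - 16*c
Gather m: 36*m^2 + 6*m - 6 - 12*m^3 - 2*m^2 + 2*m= -12*m^3 + 34*m^2 + 8*m - 6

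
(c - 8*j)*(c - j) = c^2 - 9*c*j + 8*j^2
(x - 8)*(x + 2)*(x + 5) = x^3 - x^2 - 46*x - 80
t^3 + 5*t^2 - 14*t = t*(t - 2)*(t + 7)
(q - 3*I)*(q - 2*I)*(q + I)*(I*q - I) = I*q^4 + 4*q^3 - I*q^3 - 4*q^2 - I*q^2 + 6*q + I*q - 6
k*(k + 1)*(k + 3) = k^3 + 4*k^2 + 3*k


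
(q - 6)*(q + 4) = q^2 - 2*q - 24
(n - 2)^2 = n^2 - 4*n + 4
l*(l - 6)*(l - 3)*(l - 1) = l^4 - 10*l^3 + 27*l^2 - 18*l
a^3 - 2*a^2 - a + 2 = (a - 2)*(a - 1)*(a + 1)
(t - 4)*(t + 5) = t^2 + t - 20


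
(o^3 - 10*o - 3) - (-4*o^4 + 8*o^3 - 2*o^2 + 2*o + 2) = 4*o^4 - 7*o^3 + 2*o^2 - 12*o - 5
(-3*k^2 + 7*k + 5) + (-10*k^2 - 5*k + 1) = -13*k^2 + 2*k + 6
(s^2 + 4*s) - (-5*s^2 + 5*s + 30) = 6*s^2 - s - 30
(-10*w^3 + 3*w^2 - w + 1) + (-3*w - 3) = -10*w^3 + 3*w^2 - 4*w - 2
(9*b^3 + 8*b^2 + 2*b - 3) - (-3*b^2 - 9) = 9*b^3 + 11*b^2 + 2*b + 6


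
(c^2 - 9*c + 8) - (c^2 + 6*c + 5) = 3 - 15*c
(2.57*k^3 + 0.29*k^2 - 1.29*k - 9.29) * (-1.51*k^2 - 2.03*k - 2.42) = -3.8807*k^5 - 5.655*k^4 - 4.8602*k^3 + 15.9448*k^2 + 21.9805*k + 22.4818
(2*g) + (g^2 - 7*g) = g^2 - 5*g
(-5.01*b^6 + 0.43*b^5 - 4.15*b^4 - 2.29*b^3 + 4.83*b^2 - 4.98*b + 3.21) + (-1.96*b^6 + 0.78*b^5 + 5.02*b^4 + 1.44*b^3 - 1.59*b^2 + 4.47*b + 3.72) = -6.97*b^6 + 1.21*b^5 + 0.869999999999999*b^4 - 0.85*b^3 + 3.24*b^2 - 0.510000000000001*b + 6.93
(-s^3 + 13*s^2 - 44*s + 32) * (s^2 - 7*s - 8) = -s^5 + 20*s^4 - 127*s^3 + 236*s^2 + 128*s - 256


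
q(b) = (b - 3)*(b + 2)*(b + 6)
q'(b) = (b - 3)*(b + 2) + (b - 3)*(b + 6) + (b + 2)*(b + 6)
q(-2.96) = 17.39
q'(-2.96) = -15.32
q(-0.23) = -32.99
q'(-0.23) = -14.14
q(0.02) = -36.24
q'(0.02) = -11.80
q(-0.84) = -22.98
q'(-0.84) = -18.28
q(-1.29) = -14.35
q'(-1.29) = -19.91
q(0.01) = -36.12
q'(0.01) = -11.90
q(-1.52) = -9.72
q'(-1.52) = -20.27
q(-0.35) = -31.23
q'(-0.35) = -15.13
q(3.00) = 0.00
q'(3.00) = 45.00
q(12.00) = 2268.00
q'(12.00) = 540.00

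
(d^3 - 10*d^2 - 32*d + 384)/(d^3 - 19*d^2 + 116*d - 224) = (d^2 - 2*d - 48)/(d^2 - 11*d + 28)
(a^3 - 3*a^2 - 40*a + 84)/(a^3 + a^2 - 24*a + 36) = (a - 7)/(a - 3)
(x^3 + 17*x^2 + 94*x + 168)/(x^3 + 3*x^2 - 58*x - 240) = (x^2 + 11*x + 28)/(x^2 - 3*x - 40)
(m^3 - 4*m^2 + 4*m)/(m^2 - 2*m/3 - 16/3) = 3*m*(-m^2 + 4*m - 4)/(-3*m^2 + 2*m + 16)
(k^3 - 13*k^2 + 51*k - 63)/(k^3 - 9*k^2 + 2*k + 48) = (k^2 - 10*k + 21)/(k^2 - 6*k - 16)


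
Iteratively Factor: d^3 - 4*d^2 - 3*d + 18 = (d - 3)*(d^2 - d - 6) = (d - 3)^2*(d + 2)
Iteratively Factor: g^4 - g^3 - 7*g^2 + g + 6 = (g - 3)*(g^3 + 2*g^2 - g - 2) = (g - 3)*(g - 1)*(g^2 + 3*g + 2) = (g - 3)*(g - 1)*(g + 2)*(g + 1)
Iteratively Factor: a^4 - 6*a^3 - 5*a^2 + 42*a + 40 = (a - 4)*(a^3 - 2*a^2 - 13*a - 10) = (a - 4)*(a + 2)*(a^2 - 4*a - 5) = (a - 5)*(a - 4)*(a + 2)*(a + 1)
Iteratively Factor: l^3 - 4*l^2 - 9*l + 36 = (l + 3)*(l^2 - 7*l + 12) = (l - 4)*(l + 3)*(l - 3)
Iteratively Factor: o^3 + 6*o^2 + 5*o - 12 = (o + 3)*(o^2 + 3*o - 4) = (o - 1)*(o + 3)*(o + 4)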